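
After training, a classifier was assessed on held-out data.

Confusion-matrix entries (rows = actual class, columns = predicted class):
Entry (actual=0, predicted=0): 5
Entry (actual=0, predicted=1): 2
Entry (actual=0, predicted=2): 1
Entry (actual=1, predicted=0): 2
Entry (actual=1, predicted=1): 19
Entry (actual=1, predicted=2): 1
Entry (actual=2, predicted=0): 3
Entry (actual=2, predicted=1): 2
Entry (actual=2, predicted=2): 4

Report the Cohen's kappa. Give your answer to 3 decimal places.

0.513

Observed agreement pₒ = trace/N = 28/39 = 0.7179
Expected agreement pₑ = Σ (rowᵢ·colᵢ)/N² = (8·10 + 22·23 + 9·6)/39² = 0.4208
κ = (pₒ − pₑ)/(1 − pₑ) = (0.7179 − 0.4208)/(1 − 0.4208) = 0.513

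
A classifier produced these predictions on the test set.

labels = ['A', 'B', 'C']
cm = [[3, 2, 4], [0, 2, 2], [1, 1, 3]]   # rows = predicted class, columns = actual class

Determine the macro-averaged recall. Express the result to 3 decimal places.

Per-class recall (TP/(TP+FN)):
  A: TP=3, FN=0+1=1 → 3/4 = 0.7500
  B: TP=2, FN=2+1=3 → 2/5 = 0.4000
  C: TP=3, FN=4+2=6 → 3/9 = 0.3333
Macro-recall = mean = (0.7500 + 0.4000 + 0.3333) / 3 = 0.494

0.494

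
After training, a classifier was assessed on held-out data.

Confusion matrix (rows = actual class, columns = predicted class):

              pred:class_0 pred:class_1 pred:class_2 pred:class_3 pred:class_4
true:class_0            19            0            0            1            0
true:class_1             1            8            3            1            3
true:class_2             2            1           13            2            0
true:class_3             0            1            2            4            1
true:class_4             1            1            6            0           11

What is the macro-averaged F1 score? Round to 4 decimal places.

0.6485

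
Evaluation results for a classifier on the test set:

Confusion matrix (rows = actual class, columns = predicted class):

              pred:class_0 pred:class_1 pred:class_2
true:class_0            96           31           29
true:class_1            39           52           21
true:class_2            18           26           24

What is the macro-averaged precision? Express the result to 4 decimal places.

Per-class precision (TP/(TP+FP)):
  class_0: TP=96, FP=39+18=57 → 96/153 = 0.62745
  class_1: TP=52, FP=31+26=57 → 52/109 = 0.47706
  class_2: TP=24, FP=29+21=50 → 24/74 = 0.32432
Macro-precision = mean = (0.62745 + 0.47706 + 0.32432) / 3 = 0.4763

0.4763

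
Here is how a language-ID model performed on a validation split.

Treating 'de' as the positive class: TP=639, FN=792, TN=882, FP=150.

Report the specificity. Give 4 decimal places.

Specificity = TN/(TN+FP) = 882/(882+150) = 0.8547

0.8547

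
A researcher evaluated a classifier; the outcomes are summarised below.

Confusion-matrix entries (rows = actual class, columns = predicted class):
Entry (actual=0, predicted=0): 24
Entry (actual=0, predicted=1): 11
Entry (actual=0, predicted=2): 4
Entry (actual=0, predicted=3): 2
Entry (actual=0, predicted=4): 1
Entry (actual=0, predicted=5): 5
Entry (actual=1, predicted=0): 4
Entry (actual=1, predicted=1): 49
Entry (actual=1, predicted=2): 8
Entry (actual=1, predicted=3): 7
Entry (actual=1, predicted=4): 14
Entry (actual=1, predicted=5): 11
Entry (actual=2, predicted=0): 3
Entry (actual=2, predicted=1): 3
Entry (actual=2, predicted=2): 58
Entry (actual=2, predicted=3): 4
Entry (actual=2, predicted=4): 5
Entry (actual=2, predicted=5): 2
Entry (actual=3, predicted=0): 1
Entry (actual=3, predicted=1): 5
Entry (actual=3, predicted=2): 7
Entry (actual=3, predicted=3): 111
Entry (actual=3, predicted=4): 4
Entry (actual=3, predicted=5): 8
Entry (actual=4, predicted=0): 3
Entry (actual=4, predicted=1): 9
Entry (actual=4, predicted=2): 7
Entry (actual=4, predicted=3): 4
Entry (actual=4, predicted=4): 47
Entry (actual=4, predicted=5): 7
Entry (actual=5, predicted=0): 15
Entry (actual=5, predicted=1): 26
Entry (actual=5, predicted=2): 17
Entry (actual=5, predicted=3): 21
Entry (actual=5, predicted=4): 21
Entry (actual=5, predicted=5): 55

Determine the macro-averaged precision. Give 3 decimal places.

0.568

Per-class precision (TP/(TP+FP)):
  0: TP=24, FP=4+3+1+3+15=26 → 24/50 = 0.4800
  1: TP=49, FP=11+3+5+9+26=54 → 49/103 = 0.4757
  2: TP=58, FP=4+8+7+7+17=43 → 58/101 = 0.5743
  3: TP=111, FP=2+7+4+4+21=38 → 111/149 = 0.7450
  4: TP=47, FP=1+14+5+4+21=45 → 47/92 = 0.5109
  5: TP=55, FP=5+11+2+8+7=33 → 55/88 = 0.6250
Macro-precision = mean = (0.4800 + 0.4757 + 0.5743 + 0.7450 + 0.5109 + 0.6250) / 6 = 0.568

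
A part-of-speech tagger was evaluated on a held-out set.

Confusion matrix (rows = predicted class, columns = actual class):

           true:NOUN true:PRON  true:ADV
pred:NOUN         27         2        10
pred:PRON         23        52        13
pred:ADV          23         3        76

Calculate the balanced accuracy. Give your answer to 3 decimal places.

Balanced accuracy = mean of per-class recall.
  NOUN: recall = 27/73 = 0.3699
  PRON: recall = 52/57 = 0.9123
  ADV: recall = 76/99 = 0.7677
Mean = (0.3699 + 0.9123 + 0.7677) / 3 = 0.683

0.683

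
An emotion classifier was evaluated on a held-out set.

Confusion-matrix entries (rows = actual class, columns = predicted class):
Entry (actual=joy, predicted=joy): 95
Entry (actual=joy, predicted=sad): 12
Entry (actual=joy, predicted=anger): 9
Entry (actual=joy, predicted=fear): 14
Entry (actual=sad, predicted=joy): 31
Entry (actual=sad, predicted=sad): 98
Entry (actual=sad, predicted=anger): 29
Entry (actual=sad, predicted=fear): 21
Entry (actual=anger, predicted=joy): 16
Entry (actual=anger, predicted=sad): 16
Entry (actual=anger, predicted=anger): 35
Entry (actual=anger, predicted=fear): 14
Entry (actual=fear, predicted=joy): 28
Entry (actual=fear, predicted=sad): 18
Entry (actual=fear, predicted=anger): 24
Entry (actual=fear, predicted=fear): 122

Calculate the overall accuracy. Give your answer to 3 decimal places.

0.601

Accuracy = trace / total = (95+98+35+122=350) / 582 = 350/582 = 0.601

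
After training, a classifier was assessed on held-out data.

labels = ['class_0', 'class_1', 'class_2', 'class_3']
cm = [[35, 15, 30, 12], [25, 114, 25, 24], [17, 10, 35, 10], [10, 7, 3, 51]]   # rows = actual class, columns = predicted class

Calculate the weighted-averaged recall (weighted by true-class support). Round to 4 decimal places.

0.5556

Per-class recall (TP/(TP+FN)):
  class_0: TP=35, FN=15+30+12=57 → 35/92 = 0.38043
  class_1: TP=114, FN=25+25+24=74 → 114/188 = 0.60638
  class_2: TP=35, FN=17+10+10=37 → 35/72 = 0.48611
  class_3: TP=51, FN=10+7+3=20 → 51/71 = 0.71831
Weighted-recall = Σ (supportᵢ/N)·recallᵢ with N=423: (92/423)·0.38043 + (188/423)·0.60638 + (72/423)·0.48611 + (71/423)·0.71831 = 0.5556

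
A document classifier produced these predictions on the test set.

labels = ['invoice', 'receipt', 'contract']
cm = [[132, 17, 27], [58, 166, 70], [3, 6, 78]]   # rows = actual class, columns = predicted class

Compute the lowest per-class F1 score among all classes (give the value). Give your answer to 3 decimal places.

0.595

Per-class F1 score (2·TP/(2·TP+FP+FN)):
  invoice: TP=132, FP=58+3=61, FN=17+27=44 → 264/369 = 0.7154
  receipt: TP=166, FP=17+6=23, FN=58+70=128 → 332/483 = 0.6874
  contract: TP=78, FP=27+70=97, FN=3+6=9 → 156/262 = 0.5954
Lowest is class 'contract' with F1 score = 0.595.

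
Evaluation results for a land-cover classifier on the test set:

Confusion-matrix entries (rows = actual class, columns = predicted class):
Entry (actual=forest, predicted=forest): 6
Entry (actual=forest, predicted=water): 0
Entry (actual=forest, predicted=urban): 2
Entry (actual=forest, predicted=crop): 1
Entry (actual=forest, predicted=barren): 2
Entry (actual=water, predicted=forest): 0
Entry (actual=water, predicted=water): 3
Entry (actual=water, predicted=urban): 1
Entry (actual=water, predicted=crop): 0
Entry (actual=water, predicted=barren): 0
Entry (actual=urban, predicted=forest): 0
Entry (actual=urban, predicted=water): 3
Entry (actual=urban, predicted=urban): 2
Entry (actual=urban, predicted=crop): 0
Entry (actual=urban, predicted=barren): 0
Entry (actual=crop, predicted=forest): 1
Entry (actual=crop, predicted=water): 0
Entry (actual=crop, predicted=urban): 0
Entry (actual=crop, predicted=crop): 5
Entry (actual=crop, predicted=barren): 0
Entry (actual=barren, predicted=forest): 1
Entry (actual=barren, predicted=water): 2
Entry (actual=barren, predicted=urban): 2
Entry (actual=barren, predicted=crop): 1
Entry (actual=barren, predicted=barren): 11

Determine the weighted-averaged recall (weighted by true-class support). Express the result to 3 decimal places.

Per-class recall (TP/(TP+FN)):
  forest: TP=6, FN=0+2+1+2=5 → 6/11 = 0.5455
  water: TP=3, FN=0+1+0+0=1 → 3/4 = 0.7500
  urban: TP=2, FN=0+3+0+0=3 → 2/5 = 0.4000
  crop: TP=5, FN=1+0+0+0=1 → 5/6 = 0.8333
  barren: TP=11, FN=1+2+2+1=6 → 11/17 = 0.6471
Weighted-recall = Σ (supportᵢ/N)·recallᵢ with N=43: (11/43)·0.5455 + (4/43)·0.7500 + (5/43)·0.4000 + (6/43)·0.8333 + (17/43)·0.6471 = 0.628

0.628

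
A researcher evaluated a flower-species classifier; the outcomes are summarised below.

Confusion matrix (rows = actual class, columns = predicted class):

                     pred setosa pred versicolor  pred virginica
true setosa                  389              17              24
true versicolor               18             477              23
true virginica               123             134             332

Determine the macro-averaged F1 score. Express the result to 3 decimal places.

0.776

Per-class F1 score (2·TP/(2·TP+FP+FN)):
  setosa: TP=389, FP=18+123=141, FN=17+24=41 → 778/960 = 0.8104
  versicolor: TP=477, FP=17+134=151, FN=18+23=41 → 954/1146 = 0.8325
  virginica: TP=332, FP=24+23=47, FN=123+134=257 → 664/968 = 0.6860
Macro-F1 score = mean = (0.8104 + 0.8325 + 0.6860) / 3 = 0.776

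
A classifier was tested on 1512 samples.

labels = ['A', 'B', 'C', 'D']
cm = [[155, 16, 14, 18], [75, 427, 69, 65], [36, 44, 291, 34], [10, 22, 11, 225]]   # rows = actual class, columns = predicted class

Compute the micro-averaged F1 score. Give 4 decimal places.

Micro-averaging pools counts across classes: ΣTP=1098, ΣFP=414, ΣFN=414.
Micro-F1 score = 2·TP/(2·TP+FP+FN) on pooled counts = 0.7262 (equals overall accuracy in single-label multiclass).

0.7262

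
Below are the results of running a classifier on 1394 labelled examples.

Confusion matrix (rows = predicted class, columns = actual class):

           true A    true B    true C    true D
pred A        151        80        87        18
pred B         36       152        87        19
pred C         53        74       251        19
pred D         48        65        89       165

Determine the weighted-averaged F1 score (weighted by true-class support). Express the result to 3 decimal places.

0.514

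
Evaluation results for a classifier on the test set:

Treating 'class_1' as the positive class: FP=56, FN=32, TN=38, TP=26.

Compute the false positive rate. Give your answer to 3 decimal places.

0.596

FPR = FP/(FP+TN) = 56/(56+38) = 0.596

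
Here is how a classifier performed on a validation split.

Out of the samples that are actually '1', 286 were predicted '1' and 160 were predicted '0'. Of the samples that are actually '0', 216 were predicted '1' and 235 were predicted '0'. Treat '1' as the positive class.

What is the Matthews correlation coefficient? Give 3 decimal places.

0.163

MCC = (TP·TN − FP·FN) / √((TP+FP)(TP+FN)(TN+FP)(TN+FN))
Numerator = 286·235 − 216·160 = 32650
Denominator = √(502·446·451·395) = √39885240340 = 199712.8948
MCC = 32650 / 199712.8948 = 0.163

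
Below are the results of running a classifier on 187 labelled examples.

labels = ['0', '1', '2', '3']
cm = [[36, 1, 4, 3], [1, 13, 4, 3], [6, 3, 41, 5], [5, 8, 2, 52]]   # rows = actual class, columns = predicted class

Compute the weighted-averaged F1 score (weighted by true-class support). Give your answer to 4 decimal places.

Per-class F1 score (2·TP/(2·TP+FP+FN)):
  0: TP=36, FP=1+6+5=12, FN=1+4+3=8 → 72/92 = 0.78261
  1: TP=13, FP=1+3+8=12, FN=1+4+3=8 → 26/46 = 0.56522
  2: TP=41, FP=4+4+2=10, FN=6+3+5=14 → 82/106 = 0.77358
  3: TP=52, FP=3+3+5=11, FN=5+8+2=15 → 104/130 = 0.80000
Weighted-F1 score = Σ (supportᵢ/N)·F1 scoreᵢ with N=187: (44/187)·0.78261 + (21/187)·0.56522 + (55/187)·0.77358 + (67/187)·0.80000 = 0.7618

0.7618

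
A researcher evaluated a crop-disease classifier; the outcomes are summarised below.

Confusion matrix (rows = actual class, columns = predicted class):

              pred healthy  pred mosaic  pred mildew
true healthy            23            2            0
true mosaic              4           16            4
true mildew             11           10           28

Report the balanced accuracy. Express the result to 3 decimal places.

Balanced accuracy = mean of per-class recall.
  healthy: recall = 23/25 = 0.9200
  mosaic: recall = 16/24 = 0.6667
  mildew: recall = 28/49 = 0.5714
Mean = (0.9200 + 0.6667 + 0.5714) / 3 = 0.719

0.719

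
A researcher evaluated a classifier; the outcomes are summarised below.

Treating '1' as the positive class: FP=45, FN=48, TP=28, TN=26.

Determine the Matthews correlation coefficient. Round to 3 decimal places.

MCC = (TP·TN − FP·FN) / √((TP+FP)(TP+FN)(TN+FP)(TN+FN))
Numerator = 28·26 − 45·48 = -1432
Denominator = √(73·76·71·74) = √29149192 = 5398.9992
MCC = -1432 / 5398.9992 = -0.265

-0.265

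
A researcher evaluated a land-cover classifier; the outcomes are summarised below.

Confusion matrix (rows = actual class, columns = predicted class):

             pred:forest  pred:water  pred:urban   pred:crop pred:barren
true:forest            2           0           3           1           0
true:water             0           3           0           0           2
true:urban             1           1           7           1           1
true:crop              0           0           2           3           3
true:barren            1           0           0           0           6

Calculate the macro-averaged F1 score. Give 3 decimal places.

0.554

Per-class F1 score (2·TP/(2·TP+FP+FN)):
  forest: TP=2, FP=0+1+0+1=2, FN=0+3+1+0=4 → 4/10 = 0.4000
  water: TP=3, FP=0+1+0+0=1, FN=0+0+0+2=2 → 6/9 = 0.6667
  urban: TP=7, FP=3+0+2+0=5, FN=1+1+1+1=4 → 14/23 = 0.6087
  crop: TP=3, FP=1+0+1+0=2, FN=0+0+2+3=5 → 6/13 = 0.4615
  barren: TP=6, FP=0+2+1+3=6, FN=1+0+0+0=1 → 12/19 = 0.6316
Macro-F1 score = mean = (0.4000 + 0.6667 + 0.6087 + 0.4615 + 0.6316) / 5 = 0.554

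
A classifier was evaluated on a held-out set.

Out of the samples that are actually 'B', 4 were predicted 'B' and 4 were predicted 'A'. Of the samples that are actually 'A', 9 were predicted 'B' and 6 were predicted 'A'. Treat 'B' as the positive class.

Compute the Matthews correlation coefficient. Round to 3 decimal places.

MCC = (TP·TN − FP·FN) / √((TP+FP)(TP+FN)(TN+FP)(TN+FN))
Numerator = 4·6 − 9·4 = -12
Denominator = √(13·8·15·10) = √15600 = 124.9000
MCC = -12 / 124.9000 = -0.096

-0.096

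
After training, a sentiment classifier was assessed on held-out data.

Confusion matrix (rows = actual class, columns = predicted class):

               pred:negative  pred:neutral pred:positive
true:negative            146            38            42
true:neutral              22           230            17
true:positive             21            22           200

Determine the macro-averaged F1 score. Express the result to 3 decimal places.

Per-class F1 score (2·TP/(2·TP+FP+FN)):
  negative: TP=146, FP=22+21=43, FN=38+42=80 → 292/415 = 0.7036
  neutral: TP=230, FP=38+22=60, FN=22+17=39 → 460/559 = 0.8229
  positive: TP=200, FP=42+17=59, FN=21+22=43 → 400/502 = 0.7968
Macro-F1 score = mean = (0.7036 + 0.8229 + 0.7968) / 3 = 0.774

0.774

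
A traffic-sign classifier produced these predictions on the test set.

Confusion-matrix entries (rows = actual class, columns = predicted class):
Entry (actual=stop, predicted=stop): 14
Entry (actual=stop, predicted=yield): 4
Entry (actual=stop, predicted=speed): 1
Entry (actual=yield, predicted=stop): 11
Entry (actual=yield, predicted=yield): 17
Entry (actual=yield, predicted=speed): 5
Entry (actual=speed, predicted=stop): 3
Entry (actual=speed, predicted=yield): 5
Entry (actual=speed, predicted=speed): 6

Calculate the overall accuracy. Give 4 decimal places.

0.5606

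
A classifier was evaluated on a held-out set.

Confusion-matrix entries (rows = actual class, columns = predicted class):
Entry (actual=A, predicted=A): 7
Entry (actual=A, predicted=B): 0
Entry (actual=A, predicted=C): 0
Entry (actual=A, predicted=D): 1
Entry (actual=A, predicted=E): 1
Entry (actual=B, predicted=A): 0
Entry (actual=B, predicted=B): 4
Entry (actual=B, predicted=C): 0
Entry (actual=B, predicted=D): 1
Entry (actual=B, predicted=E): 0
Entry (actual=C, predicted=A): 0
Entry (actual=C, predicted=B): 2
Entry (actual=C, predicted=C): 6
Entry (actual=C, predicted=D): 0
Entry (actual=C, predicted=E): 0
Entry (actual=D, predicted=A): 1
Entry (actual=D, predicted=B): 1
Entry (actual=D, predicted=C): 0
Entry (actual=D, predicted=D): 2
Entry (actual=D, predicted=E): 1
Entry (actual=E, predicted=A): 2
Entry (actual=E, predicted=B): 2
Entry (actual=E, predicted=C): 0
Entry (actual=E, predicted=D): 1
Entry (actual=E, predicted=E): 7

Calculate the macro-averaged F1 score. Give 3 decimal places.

0.646

Per-class F1 score (2·TP/(2·TP+FP+FN)):
  A: TP=7, FP=0+0+1+2=3, FN=0+0+1+1=2 → 14/19 = 0.7368
  B: TP=4, FP=0+2+1+2=5, FN=0+0+1+0=1 → 8/14 = 0.5714
  C: TP=6, FP=0+0+0+0=0, FN=0+2+0+0=2 → 12/14 = 0.8571
  D: TP=2, FP=1+1+0+1=3, FN=1+1+0+1=3 → 4/10 = 0.4000
  E: TP=7, FP=1+0+0+1=2, FN=2+2+0+1=5 → 14/21 = 0.6667
Macro-F1 score = mean = (0.7368 + 0.5714 + 0.8571 + 0.4000 + 0.6667) / 5 = 0.646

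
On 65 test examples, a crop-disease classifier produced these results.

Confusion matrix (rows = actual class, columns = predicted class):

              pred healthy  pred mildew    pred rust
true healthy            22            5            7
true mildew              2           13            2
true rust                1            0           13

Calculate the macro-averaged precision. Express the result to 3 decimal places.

0.731

Per-class precision (TP/(TP+FP)):
  healthy: TP=22, FP=2+1=3 → 22/25 = 0.8800
  mildew: TP=13, FP=5+0=5 → 13/18 = 0.7222
  rust: TP=13, FP=7+2=9 → 13/22 = 0.5909
Macro-precision = mean = (0.8800 + 0.7222 + 0.5909) / 3 = 0.731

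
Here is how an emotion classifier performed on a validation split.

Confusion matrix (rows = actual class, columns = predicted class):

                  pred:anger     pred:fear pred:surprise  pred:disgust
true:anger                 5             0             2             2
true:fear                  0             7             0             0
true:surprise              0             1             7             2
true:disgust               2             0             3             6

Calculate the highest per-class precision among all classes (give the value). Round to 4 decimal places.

Per-class precision (TP/(TP+FP)):
  anger: TP=5, FP=0+0+2=2 → 5/7 = 0.71429
  fear: TP=7, FP=0+1+0=1 → 7/8 = 0.87500
  surprise: TP=7, FP=2+0+3=5 → 7/12 = 0.58333
  disgust: TP=6, FP=2+0+2=4 → 6/10 = 0.60000
Highest is class 'fear' with precision = 0.8750.

0.8750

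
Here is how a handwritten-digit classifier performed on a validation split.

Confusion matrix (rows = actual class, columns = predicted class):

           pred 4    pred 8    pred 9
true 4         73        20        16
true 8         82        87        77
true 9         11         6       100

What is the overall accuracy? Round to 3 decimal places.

0.551

Accuracy = trace / total = (73+87+100=260) / 472 = 260/472 = 0.551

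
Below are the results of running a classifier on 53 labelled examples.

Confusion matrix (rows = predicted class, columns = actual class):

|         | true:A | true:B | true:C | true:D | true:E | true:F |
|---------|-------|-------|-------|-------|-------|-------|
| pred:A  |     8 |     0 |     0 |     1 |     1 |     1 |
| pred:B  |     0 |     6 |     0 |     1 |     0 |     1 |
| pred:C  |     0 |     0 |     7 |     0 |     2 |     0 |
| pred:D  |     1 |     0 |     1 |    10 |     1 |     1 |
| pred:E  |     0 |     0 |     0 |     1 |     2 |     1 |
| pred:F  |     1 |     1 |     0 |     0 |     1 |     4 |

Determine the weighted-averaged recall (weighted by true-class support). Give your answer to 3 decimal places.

0.698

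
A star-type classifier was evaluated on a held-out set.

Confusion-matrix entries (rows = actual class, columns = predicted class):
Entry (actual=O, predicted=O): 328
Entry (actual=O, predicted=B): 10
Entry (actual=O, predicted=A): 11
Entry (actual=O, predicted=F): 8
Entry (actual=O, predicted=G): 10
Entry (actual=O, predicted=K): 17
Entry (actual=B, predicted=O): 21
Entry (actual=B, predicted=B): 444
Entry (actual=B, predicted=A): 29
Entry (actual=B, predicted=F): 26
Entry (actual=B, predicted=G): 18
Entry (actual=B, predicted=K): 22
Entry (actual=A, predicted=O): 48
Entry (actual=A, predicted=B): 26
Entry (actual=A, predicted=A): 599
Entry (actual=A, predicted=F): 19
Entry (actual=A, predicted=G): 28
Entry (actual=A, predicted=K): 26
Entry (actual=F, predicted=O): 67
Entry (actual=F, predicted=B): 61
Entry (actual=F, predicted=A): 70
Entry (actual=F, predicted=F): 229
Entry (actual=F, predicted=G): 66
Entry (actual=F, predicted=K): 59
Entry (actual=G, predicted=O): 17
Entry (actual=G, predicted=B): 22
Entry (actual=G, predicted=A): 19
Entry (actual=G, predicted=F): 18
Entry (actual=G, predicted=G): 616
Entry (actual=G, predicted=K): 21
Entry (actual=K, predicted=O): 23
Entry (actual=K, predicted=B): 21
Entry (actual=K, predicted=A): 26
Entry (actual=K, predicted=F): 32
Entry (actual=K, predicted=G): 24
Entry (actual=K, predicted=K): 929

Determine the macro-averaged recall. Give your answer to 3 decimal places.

Per-class recall (TP/(TP+FN)):
  O: TP=328, FN=10+11+8+10+17=56 → 328/384 = 0.8542
  B: TP=444, FN=21+29+26+18+22=116 → 444/560 = 0.7929
  A: TP=599, FN=48+26+19+28+26=147 → 599/746 = 0.8029
  F: TP=229, FN=67+61+70+66+59=323 → 229/552 = 0.4149
  G: TP=616, FN=17+22+19+18+21=97 → 616/713 = 0.8640
  K: TP=929, FN=23+21+26+32+24=126 → 929/1055 = 0.8806
Macro-recall = mean = (0.8542 + 0.7929 + 0.8029 + 0.4149 + 0.8640 + 0.8806) / 6 = 0.768

0.768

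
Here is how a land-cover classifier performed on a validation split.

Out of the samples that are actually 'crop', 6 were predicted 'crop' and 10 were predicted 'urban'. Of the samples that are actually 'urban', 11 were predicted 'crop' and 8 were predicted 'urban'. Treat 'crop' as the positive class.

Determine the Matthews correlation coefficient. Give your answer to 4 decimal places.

-0.2033

MCC = (TP·TN − FP·FN) / √((TP+FP)(TP+FN)(TN+FP)(TN+FN))
Numerator = 6·8 − 11·10 = -62
Denominator = √(17·16·19·18) = √93024 = 304.9984
MCC = -62 / 304.9984 = -0.2033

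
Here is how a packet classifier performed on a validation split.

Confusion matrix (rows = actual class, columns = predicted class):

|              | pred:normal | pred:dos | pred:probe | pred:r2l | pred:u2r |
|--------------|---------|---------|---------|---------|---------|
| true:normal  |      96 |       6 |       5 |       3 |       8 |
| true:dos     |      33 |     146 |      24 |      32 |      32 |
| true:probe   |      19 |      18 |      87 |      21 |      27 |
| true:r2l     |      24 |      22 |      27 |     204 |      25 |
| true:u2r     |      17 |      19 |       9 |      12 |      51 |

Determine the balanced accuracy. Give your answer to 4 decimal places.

Balanced accuracy = mean of per-class recall.
  normal: recall = 96/118 = 0.81356
  dos: recall = 146/267 = 0.54682
  probe: recall = 87/172 = 0.50581
  r2l: recall = 204/302 = 0.67550
  u2r: recall = 51/108 = 0.47222
Mean = (0.81356 + 0.54682 + 0.50581 + 0.67550 + 0.47222) / 5 = 0.6028

0.6028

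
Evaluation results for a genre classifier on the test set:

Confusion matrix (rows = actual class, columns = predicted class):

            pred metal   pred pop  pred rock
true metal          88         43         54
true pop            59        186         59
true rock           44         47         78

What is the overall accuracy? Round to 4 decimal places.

0.5350

Accuracy = trace / total = (88+186+78=352) / 658 = 352/658 = 0.5350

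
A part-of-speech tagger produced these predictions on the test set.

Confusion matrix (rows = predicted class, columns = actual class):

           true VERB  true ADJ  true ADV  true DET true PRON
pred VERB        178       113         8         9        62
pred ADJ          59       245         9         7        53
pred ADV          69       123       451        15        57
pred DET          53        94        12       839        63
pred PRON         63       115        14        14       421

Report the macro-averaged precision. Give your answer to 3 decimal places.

Per-class precision (TP/(TP+FP)):
  VERB: TP=178, FP=113+8+9+62=192 → 178/370 = 0.4811
  ADJ: TP=245, FP=59+9+7+53=128 → 245/373 = 0.6568
  ADV: TP=451, FP=69+123+15+57=264 → 451/715 = 0.6308
  DET: TP=839, FP=53+94+12+63=222 → 839/1061 = 0.7908
  PRON: TP=421, FP=63+115+14+14=206 → 421/627 = 0.6715
Macro-precision = mean = (0.4811 + 0.6568 + 0.6308 + 0.7908 + 0.6715) / 5 = 0.646

0.646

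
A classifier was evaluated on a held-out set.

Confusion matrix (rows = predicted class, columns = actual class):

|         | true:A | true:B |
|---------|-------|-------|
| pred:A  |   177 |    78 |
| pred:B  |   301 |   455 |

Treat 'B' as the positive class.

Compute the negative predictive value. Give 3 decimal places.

0.694

NPV = TN/(TN+FN) = 177/(177+78) = 0.694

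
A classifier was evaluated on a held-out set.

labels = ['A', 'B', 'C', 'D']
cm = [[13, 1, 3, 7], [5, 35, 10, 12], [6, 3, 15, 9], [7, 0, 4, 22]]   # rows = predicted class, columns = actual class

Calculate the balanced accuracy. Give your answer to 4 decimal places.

0.5564

Balanced accuracy = mean of per-class recall.
  A: recall = 13/31 = 0.41935
  B: recall = 35/39 = 0.89744
  C: recall = 15/32 = 0.46875
  D: recall = 22/50 = 0.44000
Mean = (0.41935 + 0.89744 + 0.46875 + 0.44000) / 4 = 0.5564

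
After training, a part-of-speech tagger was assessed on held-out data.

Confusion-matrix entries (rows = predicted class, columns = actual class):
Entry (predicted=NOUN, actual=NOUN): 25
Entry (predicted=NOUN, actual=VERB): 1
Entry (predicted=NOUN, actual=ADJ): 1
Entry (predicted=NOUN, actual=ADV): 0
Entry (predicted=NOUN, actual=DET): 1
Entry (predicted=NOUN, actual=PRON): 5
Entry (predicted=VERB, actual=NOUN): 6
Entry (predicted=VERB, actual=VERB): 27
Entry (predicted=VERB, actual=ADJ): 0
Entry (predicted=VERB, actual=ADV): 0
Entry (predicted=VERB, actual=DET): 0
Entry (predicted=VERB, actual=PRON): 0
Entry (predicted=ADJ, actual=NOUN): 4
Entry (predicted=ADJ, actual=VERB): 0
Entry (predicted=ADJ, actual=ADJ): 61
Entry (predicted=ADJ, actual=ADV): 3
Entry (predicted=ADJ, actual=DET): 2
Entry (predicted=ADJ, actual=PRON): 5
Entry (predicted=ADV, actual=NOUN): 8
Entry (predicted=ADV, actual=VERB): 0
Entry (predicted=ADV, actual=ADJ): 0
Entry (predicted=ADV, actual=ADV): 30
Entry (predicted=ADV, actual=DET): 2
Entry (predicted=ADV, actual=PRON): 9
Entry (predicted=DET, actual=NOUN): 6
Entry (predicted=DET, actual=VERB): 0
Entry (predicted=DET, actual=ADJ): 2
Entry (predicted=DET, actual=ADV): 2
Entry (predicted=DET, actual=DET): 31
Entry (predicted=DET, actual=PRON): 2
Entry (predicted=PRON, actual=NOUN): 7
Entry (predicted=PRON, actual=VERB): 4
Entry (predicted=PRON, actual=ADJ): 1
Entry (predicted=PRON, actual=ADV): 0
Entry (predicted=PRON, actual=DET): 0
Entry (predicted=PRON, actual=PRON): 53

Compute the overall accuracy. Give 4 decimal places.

0.7617

Accuracy = trace / total = (25+27+61+30+31+53=227) / 298 = 227/298 = 0.7617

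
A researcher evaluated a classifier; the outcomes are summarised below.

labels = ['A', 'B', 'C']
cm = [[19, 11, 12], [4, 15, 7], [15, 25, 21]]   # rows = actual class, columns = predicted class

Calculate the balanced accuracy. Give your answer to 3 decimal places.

0.458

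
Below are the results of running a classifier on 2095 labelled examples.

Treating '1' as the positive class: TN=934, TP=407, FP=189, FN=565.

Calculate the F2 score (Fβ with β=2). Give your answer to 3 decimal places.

Fβ = (1+β²)·TP / ((1+β²)·TP + β²·FN + FP), with β²=4
= 5·407 / (5·407 + 4·565 + 189) = 0.454

0.454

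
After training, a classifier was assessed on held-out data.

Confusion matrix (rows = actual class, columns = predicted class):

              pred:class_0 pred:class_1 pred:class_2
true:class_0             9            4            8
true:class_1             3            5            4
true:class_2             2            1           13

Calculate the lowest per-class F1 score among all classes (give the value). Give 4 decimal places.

0.4545

Per-class F1 score (2·TP/(2·TP+FP+FN)):
  class_0: TP=9, FP=3+2=5, FN=4+8=12 → 18/35 = 0.51429
  class_1: TP=5, FP=4+1=5, FN=3+4=7 → 10/22 = 0.45455
  class_2: TP=13, FP=8+4=12, FN=2+1=3 → 26/41 = 0.63415
Lowest is class 'class_1' with F1 score = 0.4545.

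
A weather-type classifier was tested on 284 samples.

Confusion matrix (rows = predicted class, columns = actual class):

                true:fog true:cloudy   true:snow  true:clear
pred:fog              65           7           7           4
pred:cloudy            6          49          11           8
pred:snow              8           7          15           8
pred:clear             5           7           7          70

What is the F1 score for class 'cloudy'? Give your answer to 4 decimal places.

0.6806

One-vs-rest for 'cloudy': TP = diagonal; FP = other classes predicted 'cloudy'; FN = 'cloudy' predicted as other.
F1 score = 2·TP/(2·TP+FP+FN).
cloudy: TP=49, FP=6+11+8=25, FN=7+7+7=21 → 98/144 = 0.68056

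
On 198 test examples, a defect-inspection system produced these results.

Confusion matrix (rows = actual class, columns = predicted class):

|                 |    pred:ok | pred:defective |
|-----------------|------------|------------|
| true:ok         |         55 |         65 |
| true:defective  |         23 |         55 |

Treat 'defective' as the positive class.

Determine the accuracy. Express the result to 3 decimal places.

0.556

Accuracy = (TP+TN)/N = (55+55)/198 = 0.556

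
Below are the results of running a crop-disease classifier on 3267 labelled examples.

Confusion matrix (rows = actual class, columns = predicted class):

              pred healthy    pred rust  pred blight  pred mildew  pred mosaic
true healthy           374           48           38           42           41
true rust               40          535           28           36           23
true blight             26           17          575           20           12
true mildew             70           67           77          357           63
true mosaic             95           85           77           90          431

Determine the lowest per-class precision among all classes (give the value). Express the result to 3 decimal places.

0.618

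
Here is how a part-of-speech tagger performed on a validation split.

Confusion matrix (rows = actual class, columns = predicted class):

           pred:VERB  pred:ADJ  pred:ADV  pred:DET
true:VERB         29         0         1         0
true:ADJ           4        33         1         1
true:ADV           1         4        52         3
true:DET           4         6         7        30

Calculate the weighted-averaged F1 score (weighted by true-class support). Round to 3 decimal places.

0.815

Per-class F1 score (2·TP/(2·TP+FP+FN)):
  VERB: TP=29, FP=4+1+4=9, FN=0+1+0=1 → 58/68 = 0.8529
  ADJ: TP=33, FP=0+4+6=10, FN=4+1+1=6 → 66/82 = 0.8049
  ADV: TP=52, FP=1+1+7=9, FN=1+4+3=8 → 104/121 = 0.8595
  DET: TP=30, FP=0+1+3=4, FN=4+6+7=17 → 60/81 = 0.7407
Weighted-F1 score = Σ (supportᵢ/N)·F1 scoreᵢ with N=176: (30/176)·0.8529 + (39/176)·0.8049 + (60/176)·0.8595 + (47/176)·0.7407 = 0.815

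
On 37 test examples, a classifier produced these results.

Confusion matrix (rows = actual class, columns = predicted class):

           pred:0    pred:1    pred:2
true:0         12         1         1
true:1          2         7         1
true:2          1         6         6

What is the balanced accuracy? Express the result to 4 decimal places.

0.6729

Balanced accuracy = mean of per-class recall.
  0: recall = 12/14 = 0.85714
  1: recall = 7/10 = 0.70000
  2: recall = 6/13 = 0.46154
Mean = (0.85714 + 0.70000 + 0.46154) / 3 = 0.6729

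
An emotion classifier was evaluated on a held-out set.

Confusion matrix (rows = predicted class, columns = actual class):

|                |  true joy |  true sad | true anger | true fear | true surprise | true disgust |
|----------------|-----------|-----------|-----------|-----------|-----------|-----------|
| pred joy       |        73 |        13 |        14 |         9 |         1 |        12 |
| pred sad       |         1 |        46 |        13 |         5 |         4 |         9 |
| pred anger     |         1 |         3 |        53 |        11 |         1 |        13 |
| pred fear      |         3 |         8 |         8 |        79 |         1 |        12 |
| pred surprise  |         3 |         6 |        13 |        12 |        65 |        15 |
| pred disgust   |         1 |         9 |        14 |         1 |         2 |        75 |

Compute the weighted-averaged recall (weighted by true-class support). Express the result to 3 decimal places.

0.642

Per-class recall (TP/(TP+FN)):
  joy: TP=73, FN=1+1+3+3+1=9 → 73/82 = 0.8902
  sad: TP=46, FN=13+3+8+6+9=39 → 46/85 = 0.5412
  anger: TP=53, FN=14+13+8+13+14=62 → 53/115 = 0.4609
  fear: TP=79, FN=9+5+11+12+1=38 → 79/117 = 0.6752
  surprise: TP=65, FN=1+4+1+1+2=9 → 65/74 = 0.8784
  disgust: TP=75, FN=12+9+13+12+15=61 → 75/136 = 0.5515
Weighted-recall = Σ (supportᵢ/N)·recallᵢ with N=609: (82/609)·0.8902 + (85/609)·0.5412 + (115/609)·0.4609 + (117/609)·0.6752 + (74/609)·0.8784 + (136/609)·0.5515 = 0.642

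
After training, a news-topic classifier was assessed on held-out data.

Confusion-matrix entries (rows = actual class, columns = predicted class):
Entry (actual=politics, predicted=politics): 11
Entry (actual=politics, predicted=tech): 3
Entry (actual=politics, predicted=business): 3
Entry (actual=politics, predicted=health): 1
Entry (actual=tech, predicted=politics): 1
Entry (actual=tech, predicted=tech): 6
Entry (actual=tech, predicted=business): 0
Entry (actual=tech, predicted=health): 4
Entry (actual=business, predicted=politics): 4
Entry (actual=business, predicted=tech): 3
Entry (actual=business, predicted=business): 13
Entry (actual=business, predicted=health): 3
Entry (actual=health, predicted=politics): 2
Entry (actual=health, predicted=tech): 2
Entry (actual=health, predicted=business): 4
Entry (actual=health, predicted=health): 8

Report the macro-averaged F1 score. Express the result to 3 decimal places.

Per-class F1 score (2·TP/(2·TP+FP+FN)):
  politics: TP=11, FP=1+4+2=7, FN=3+3+1=7 → 22/36 = 0.6111
  tech: TP=6, FP=3+3+2=8, FN=1+0+4=5 → 12/25 = 0.4800
  business: TP=13, FP=3+0+4=7, FN=4+3+3=10 → 26/43 = 0.6047
  health: TP=8, FP=1+4+3=8, FN=2+2+4=8 → 16/32 = 0.5000
Macro-F1 score = mean = (0.6111 + 0.4800 + 0.6047 + 0.5000) / 4 = 0.549

0.549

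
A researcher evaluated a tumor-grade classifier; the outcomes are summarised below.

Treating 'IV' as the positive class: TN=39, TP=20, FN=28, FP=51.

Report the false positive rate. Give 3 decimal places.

0.567

FPR = FP/(FP+TN) = 51/(51+39) = 0.567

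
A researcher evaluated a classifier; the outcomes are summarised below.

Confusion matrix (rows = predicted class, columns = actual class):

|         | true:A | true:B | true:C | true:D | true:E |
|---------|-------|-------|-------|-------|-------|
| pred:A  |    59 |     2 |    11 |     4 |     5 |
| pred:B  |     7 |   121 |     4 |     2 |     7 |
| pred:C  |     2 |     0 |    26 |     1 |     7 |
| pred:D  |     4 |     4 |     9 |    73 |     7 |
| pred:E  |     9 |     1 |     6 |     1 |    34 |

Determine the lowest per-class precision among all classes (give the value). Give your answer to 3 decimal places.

0.667

Per-class precision (TP/(TP+FP)):
  A: TP=59, FP=2+11+4+5=22 → 59/81 = 0.7284
  B: TP=121, FP=7+4+2+7=20 → 121/141 = 0.8582
  C: TP=26, FP=2+0+1+7=10 → 26/36 = 0.7222
  D: TP=73, FP=4+4+9+7=24 → 73/97 = 0.7526
  E: TP=34, FP=9+1+6+1=17 → 34/51 = 0.6667
Lowest is class 'E' with precision = 0.667.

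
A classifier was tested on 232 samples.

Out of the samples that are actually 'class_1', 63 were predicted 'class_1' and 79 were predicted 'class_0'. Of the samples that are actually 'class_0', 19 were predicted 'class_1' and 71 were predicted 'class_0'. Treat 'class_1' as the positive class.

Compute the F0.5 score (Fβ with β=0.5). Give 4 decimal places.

Fβ = (1+β²)·TP / ((1+β²)·TP + β²·FN + FP), with β²=1/4
= 1.25·63 / (1.25·63 + 0.25·79 + 19) = 0.6702

0.6702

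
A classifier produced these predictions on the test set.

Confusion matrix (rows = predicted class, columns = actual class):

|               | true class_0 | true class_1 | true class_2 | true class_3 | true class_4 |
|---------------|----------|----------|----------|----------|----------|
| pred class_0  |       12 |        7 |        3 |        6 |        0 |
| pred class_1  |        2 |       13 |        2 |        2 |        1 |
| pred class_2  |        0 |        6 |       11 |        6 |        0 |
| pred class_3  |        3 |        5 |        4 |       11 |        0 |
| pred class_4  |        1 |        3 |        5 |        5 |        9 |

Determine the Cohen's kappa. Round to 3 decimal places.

0.352

Observed agreement pₒ = trace/N = 56/117 = 0.4786
Expected agreement pₑ = Σ (rowᵢ·colᵢ)/N² = (18·28 + 34·20 + 25·23 + 30·23 + 10·23)/117² = 0.1957
κ = (pₒ − pₑ)/(1 − pₑ) = (0.4786 − 0.1957)/(1 − 0.1957) = 0.352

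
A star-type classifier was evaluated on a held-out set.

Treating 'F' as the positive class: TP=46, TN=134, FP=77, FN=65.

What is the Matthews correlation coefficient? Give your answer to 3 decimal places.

MCC = (TP·TN − FP·FN) / √((TP+FP)(TP+FN)(TN+FP)(TN+FN))
Numerator = 46·134 − 77·65 = 1159
Denominator = √(123·111·211·199) = √573275817 = 23943.1789
MCC = 1159 / 23943.1789 = 0.048

0.048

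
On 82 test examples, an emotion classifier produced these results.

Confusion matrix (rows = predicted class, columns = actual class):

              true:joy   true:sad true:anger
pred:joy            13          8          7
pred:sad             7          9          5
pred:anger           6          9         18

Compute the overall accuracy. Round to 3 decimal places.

0.488

Accuracy = trace / total = (13+9+18=40) / 82 = 40/82 = 0.488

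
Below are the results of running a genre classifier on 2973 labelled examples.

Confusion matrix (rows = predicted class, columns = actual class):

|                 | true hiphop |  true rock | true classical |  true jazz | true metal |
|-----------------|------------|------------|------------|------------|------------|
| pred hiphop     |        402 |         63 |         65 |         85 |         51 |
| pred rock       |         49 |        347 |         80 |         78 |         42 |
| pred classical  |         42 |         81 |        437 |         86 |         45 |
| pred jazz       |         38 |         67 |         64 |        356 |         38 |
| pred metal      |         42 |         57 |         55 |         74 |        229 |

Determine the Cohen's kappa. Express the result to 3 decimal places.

Observed agreement pₒ = trace/N = 1771/2973 = 0.5957
Expected agreement pₑ = Σ (rowᵢ·colᵢ)/N² = (573·666 + 615·596 + 701·691 + 679·563 + 405·457)/2973² = 0.2036
κ = (pₒ − pₑ)/(1 − pₑ) = (0.5957 − 0.2036)/(1 − 0.2036) = 0.492

0.492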